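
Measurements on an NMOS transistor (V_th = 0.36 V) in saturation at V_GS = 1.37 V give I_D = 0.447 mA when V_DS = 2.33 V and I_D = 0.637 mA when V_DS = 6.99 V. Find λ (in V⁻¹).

With V_GS fixed, I_D ∝ (1 + λ V_DS) in saturation, so I_D2/I_D1 = (1 + λ V_DS2)/(1 + λ V_DS1).
0.637/0.447 = 1.425 = (1 + 6.99 λ)/(1 + 2.33 λ).
Solving: λ (I_D1 V_DS2 − I_D2 V_DS1) = I_D2 − I_D1, so λ = (0.637 − 0.447) / (0.447 × 6.99 − 0.637 × 2.33) = 0.19 / 1.64 = 0.116 V⁻¹.

λ = 0.116 V⁻¹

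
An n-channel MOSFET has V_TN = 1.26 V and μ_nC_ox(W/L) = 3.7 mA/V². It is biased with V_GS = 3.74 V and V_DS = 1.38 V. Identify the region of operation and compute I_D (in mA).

Triode; I_D = 9.14 mA

V_ov = V_GS − V_TN = 3.74 − 1.26 = 2.48 V.
Since V_DS = 1.38 V < V_ov = 2.48 V, the device is in the triode region.
I_D = k_n [V_ov · V_DS − ½ V_DS²] = 3.7 × [2.48 × 1.38 − 0.5 × 1.38²] = 9.14 mA.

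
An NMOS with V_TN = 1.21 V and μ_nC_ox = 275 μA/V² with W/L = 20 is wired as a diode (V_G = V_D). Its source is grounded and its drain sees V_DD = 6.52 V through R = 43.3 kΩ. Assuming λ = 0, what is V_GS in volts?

V_GS = 1.42 V

With gate tied to drain, V_GS = V_DS ≥ V_GS − V_TN, so the device is in saturation.
k_n = μ_nC_ox · (W/L) = 5.5 mA/V².
KCL at the drain: ½ k_n (V_GS − V_TN)² = (V_DD − V_GS)/R.
Let x = V_GS − 1.21. Then 119 x² + x − 5.31 = 0, giving x = 0.207 V (positive root), so V_GS = 1.42 V.
I_D = (V_DD − V_GS)/R = (6.52 − 1.42) / 43.3 = 0.118 mA.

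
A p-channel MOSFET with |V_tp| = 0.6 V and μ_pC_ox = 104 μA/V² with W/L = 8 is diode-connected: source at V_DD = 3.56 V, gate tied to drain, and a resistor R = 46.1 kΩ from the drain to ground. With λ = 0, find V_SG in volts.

V_SG = 0.968 V

With gate tied to drain, V_SG = V_SD ≥ V_SG − |V_tp|, so the device is in saturation.
k_p = μ_pC_ox · (W/L) = 0.832 mA/V².
KCL at the drain: ½ k_p (V_SG − |V_tp|)² = (V_DD − V_SG)/R.
Let x = V_SG − 0.6. Then 19.2 x² + x − 2.96 = 0, giving x = 0.368 V (positive root), so V_SG = 0.968 V.
I_D = (V_DD − V_SG)/R = (3.56 − 0.968) / 46.1 = 0.0562 mA.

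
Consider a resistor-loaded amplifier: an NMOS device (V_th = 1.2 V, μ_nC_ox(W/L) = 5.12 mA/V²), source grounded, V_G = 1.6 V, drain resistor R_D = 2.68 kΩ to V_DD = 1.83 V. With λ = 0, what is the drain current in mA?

I_D = 0.410 mA

V_GS = V_G = 1.6 V, so V_ov = 1.6 − 1.2 = 0.4 V.
Assume saturation: I_D = ½ k_n V_ov² = 0.5 × 5.12 × 0.4² = 0.41 mA, giving V_DS = V_DD − I_D R_D = 1.83 − 0.41 × 2.68 = 0.732 V.
V_DS = 0.732 V ≥ V_ov = 0.4 V, confirming saturation.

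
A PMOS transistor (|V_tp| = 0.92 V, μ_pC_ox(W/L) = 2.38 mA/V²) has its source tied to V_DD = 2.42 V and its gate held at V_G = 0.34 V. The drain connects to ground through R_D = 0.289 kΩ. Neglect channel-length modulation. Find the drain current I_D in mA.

V_SG = V_DD − V_G = 2.42 − 0.34 = 2.08 V, so V_ov = 2.08 − 0.92 = 1.16 V.
Assume saturation: I_D = ½ k_p V_ov² = 0.5 × 2.38 × 1.16² = 1.6 mA, giving V_SD = V_DD − I_D R_D = 2.42 − 1.6 × 0.289 = 1.96 V.
V_SD = 1.96 V ≥ V_ov = 1.16 V, confirming saturation.

I_D = 1.60 mA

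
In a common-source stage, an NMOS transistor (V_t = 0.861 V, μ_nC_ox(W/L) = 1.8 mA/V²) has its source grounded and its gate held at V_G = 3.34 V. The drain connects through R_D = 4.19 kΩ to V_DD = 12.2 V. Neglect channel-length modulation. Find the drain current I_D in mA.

I_D = 2.74 mA

V_GS = V_G = 3.34 V, so V_ov = 3.34 − 0.861 = 2.48 V.
Assume saturation: I_D = ½ k_n V_ov² = 0.5 × 1.8 × 2.48² = 5.53 mA, giving V_DS = V_DD − I_D R_D = 12.2 − 5.53 × 4.19 = -11 V.
But -11 V < V_ov = 2.48 V, so the device is actually in triode.
In triode I_D = k_n[V_ov V_DS − ½ V_DS²] and I_D = (V_DD − V_DS)/R_D. Equating: 3.77 V_DS² − 19.7 V_DS + 12.2 = 0, giving V_DS = 0.718 V (the root below V_ov).
I_D = (12.2 − 0.718) / 4.19 = 2.74 mA.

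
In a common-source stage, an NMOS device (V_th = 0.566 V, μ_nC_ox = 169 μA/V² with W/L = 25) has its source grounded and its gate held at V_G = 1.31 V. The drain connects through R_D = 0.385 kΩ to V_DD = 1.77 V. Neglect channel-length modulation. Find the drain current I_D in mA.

I_D = 1.17 mA

V_GS = V_G = 1.31 V, so V_ov = 1.31 − 0.566 = 0.744 V.
k_n = μ_nC_ox · (W/L) = 4.225 mA/V².
Assume saturation: I_D = ½ k_n V_ov² = 0.5 × 4.225 × 0.744² = 1.17 mA, giving V_DS = V_DD − I_D R_D = 1.77 − 1.17 × 0.385 = 1.32 V.
V_DS = 1.32 V ≥ V_ov = 0.744 V, confirming saturation.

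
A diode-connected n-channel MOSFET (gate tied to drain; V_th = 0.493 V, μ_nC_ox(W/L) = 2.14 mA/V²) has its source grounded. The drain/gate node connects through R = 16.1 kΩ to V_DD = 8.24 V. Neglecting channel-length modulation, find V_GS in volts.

With gate tied to drain, V_GS = V_DS ≥ V_GS − V_th, so the device is in saturation.
KCL at the drain: ½ k_n (V_GS − V_th)² = (V_DD − V_GS)/R.
Let x = V_GS − 0.493. Then 17.2 x² + x − 7.747 = 0, giving x = 0.642 V (positive root), so V_GS = 1.14 V.
I_D = (V_DD − V_GS)/R = (8.24 − 1.14) / 16.1 = 0.441 mA.

V_GS = 1.14 V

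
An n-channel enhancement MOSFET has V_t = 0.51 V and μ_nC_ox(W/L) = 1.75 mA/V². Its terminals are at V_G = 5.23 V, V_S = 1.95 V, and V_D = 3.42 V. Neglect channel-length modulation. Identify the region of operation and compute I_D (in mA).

Triode; I_D = 5.24 mA

V_GS = V_G − V_S = 5.23 − 1.95 = 3.28 V; V_DS = V_D − V_S = 3.42 − 1.95 = 1.47 V.
V_ov = V_GS − V_t = 3.28 − 0.51 = 2.77 V.
Since V_DS = 1.47 V < V_ov = 2.77 V, the device is in the triode region.
I_D = k_n [V_ov · V_DS − ½ V_DS²] = 1.75 × [2.77 × 1.47 − 0.5 × 1.47²] = 5.24 mA.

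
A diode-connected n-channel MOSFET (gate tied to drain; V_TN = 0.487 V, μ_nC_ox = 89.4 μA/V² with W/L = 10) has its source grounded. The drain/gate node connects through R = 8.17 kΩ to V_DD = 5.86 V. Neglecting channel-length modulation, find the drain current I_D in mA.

With gate tied to drain, V_GS = V_DS ≥ V_GS − V_TN, so the device is in saturation.
k_n = μ_nC_ox · (W/L) = 0.894 mA/V².
KCL at the drain: ½ k_n (V_GS − V_TN)² = (V_DD − V_GS)/R.
Let x = V_GS − 0.487. Then 3.65 x² + x − 5.373 = 0, giving x = 1.08 V (positive root), so V_GS = 1.57 V.
I_D = (V_DD − V_GS)/R = (5.86 − 1.57) / 8.17 = 0.525 mA.

I_D = 0.525 mA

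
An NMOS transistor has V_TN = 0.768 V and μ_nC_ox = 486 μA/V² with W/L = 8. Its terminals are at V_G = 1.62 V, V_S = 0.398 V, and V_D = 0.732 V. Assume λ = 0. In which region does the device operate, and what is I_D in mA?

Triode; I_D = 0.373 mA

V_GS = V_G − V_S = 1.62 − 0.398 = 1.22 V; V_DS = V_D − V_S = 0.732 − 0.398 = 0.334 V.
k_n = μ_nC_ox · (W/L) = 3.888 mA/V².
V_ov = V_GS − V_TN = 1.22 − 0.768 = 0.454 V.
Since V_DS = 0.334 V < V_ov = 0.454 V, the device is in the triode region.
I_D = k_n [V_ov · V_DS − ½ V_DS²] = 3.888 × [0.454 × 0.334 − 0.5 × 0.334²] = 0.373 mA.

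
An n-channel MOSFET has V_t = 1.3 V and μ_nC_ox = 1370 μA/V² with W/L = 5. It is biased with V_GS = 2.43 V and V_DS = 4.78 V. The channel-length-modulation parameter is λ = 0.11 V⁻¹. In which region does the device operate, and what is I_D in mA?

k_n = μ_nC_ox · (W/L) = 6.85 mA/V².
V_ov = V_GS − V_t = 2.43 − 1.3 = 1.13 V.
Since V_DS = 4.78 V ≥ V_ov = 1.13 V, the device is in saturation.
I_D = ½ k_n V_ov² (1 + λ V_DS) = 0.5 × 6.85 × 1.13² × (1 + 0.11 × 4.78) = 6.67 mA.

Saturation; I_D = 6.67 mA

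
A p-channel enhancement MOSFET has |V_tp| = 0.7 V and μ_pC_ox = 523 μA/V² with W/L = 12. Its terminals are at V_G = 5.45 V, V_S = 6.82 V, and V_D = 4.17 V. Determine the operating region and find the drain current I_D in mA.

Saturation; I_D = 1.41 mA

V_SG = V_S − V_G = 6.82 − 5.45 = 1.37 V; V_SD = V_S − V_D = 6.82 − 4.17 = 2.65 V.
k_p = μ_pC_ox · (W/L) = 6.276 mA/V².
V_ov = V_SG − |V_tp| = 1.37 − 0.7 = 0.67 V.
Since V_SD = 2.65 V ≥ V_ov = 0.67 V, the device is in saturation.
I_D = ½ k_p V_ov² = 0.5 × 6.276 × 0.67² = 1.41 mA.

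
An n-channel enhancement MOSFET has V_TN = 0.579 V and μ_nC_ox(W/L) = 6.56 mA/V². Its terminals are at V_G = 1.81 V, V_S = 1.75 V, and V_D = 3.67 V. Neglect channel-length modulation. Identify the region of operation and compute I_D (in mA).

Cutoff; I_D = 0 mA

V_GS = V_G − V_S = 1.81 − 1.75 = 0.06 V; V_DS = V_D − V_S = 3.67 − 1.75 = 1.92 V.
V_GS = 0.06 V < V_TN = 0.579 V, so the transistor is in cutoff.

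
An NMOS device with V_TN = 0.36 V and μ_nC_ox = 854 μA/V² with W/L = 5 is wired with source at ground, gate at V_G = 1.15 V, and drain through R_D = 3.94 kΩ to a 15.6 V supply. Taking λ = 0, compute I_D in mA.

I_D = 1.33 mA

V_GS = V_G = 1.15 V, so V_ov = 1.15 − 0.36 = 0.79 V.
k_n = μ_nC_ox · (W/L) = 4.27 mA/V².
Assume saturation: I_D = ½ k_n V_ov² = 0.5 × 4.27 × 0.79² = 1.33 mA, giving V_DS = V_DD − I_D R_D = 15.6 − 1.33 × 3.94 = 10.4 V.
V_DS = 10.4 V ≥ V_ov = 0.79 V, confirming saturation.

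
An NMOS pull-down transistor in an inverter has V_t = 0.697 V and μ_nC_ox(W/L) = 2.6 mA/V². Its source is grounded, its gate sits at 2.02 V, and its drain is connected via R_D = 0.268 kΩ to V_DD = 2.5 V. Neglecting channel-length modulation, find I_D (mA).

I_D = 2.28 mA

V_GS = V_G = 2.02 V, so V_ov = 2.02 − 0.697 = 1.32 V.
Assume saturation: I_D = ½ k_n V_ov² = 0.5 × 2.6 × 1.32² = 2.28 mA, giving V_DS = V_DD − I_D R_D = 2.5 − 2.28 × 0.268 = 1.89 V.
V_DS = 1.89 V ≥ V_ov = 1.32 V, confirming saturation.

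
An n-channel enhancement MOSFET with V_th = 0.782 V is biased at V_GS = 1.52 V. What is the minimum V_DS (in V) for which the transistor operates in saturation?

V_DS,sat = 0.738 V

The boundary between triode and saturation is V_DS = V_GS − V_th = V_ov.
V_ov = 1.52 − 0.782 = 0.738 V.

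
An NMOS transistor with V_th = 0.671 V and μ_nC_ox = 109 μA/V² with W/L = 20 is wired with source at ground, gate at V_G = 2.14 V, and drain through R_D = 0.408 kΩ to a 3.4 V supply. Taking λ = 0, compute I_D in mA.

V_GS = V_G = 2.14 V, so V_ov = 2.14 − 0.671 = 1.47 V.
k_n = μ_nC_ox · (W/L) = 2.18 mA/V².
Assume saturation: I_D = ½ k_n V_ov² = 0.5 × 2.18 × 1.47² = 2.35 mA, giving V_DS = V_DD − I_D R_D = 3.4 − 2.35 × 0.408 = 2.44 V.
V_DS = 2.44 V ≥ V_ov = 1.47 V, confirming saturation.

I_D = 2.35 mA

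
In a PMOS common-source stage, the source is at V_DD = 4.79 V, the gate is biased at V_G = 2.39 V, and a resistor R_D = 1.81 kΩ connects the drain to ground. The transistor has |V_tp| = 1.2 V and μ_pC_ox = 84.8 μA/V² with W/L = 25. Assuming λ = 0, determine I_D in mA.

I_D = 1.53 mA

V_SG = V_DD − V_G = 4.79 − 2.39 = 2.4 V, so V_ov = 2.4 − 1.2 = 1.2 V.
k_p = μ_pC_ox · (W/L) = 2.12 mA/V².
Assume saturation: I_D = ½ k_p V_ov² = 0.5 × 2.12 × 1.2² = 1.53 mA, giving V_SD = V_DD − I_D R_D = 4.79 − 1.53 × 1.81 = 2.03 V.
V_SD = 2.03 V ≥ V_ov = 1.2 V, confirming saturation.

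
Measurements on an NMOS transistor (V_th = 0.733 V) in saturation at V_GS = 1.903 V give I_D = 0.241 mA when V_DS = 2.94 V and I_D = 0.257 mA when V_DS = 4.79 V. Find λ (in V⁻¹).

With V_GS fixed, I_D ∝ (1 + λ V_DS) in saturation, so I_D2/I_D1 = (1 + λ V_DS2)/(1 + λ V_DS1).
0.257/0.241 = 1.066 = (1 + 4.79 λ)/(1 + 2.94 λ).
Solving: λ (I_D1 V_DS2 − I_D2 V_DS1) = I_D2 − I_D1, so λ = (0.257 − 0.241) / (0.241 × 4.79 − 0.257 × 2.94) = 0.016 / 0.399 = 0.0401 V⁻¹.

λ = 0.0401 V⁻¹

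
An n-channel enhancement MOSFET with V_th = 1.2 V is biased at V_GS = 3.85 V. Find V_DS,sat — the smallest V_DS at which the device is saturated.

The boundary between triode and saturation is V_DS = V_GS − V_th = V_ov.
V_ov = 3.85 − 1.2 = 2.65 V.

V_DS,sat = 2.65 V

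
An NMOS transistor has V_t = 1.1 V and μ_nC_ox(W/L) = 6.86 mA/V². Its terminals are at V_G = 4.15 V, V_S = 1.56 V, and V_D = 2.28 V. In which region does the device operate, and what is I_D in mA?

Triode; I_D = 5.58 mA

V_GS = V_G − V_S = 4.15 − 1.56 = 2.59 V; V_DS = V_D − V_S = 2.28 − 1.56 = 0.72 V.
V_ov = V_GS − V_t = 2.59 − 1.1 = 1.49 V.
Since V_DS = 0.72 V < V_ov = 1.49 V, the device is in the triode region.
I_D = k_n [V_ov · V_DS − ½ V_DS²] = 6.86 × [1.49 × 0.72 − 0.5 × 0.72²] = 5.58 mA.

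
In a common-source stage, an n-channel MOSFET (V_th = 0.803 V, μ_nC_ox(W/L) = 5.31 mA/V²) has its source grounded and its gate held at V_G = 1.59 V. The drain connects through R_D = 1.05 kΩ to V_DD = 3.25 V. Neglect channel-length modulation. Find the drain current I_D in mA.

I_D = 1.64 mA

V_GS = V_G = 1.59 V, so V_ov = 1.59 − 0.803 = 0.787 V.
Assume saturation: I_D = ½ k_n V_ov² = 0.5 × 5.31 × 0.787² = 1.64 mA, giving V_DS = V_DD − I_D R_D = 3.25 − 1.64 × 1.05 = 1.52 V.
V_DS = 1.52 V ≥ V_ov = 0.787 V, confirming saturation.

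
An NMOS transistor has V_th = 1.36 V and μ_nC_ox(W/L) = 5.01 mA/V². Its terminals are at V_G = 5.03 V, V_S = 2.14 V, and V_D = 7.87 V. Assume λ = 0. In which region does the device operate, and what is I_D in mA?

Saturation; I_D = 5.86 mA

V_GS = V_G − V_S = 5.03 − 2.14 = 2.89 V; V_DS = V_D − V_S = 7.87 − 2.14 = 5.73 V.
V_ov = V_GS − V_th = 2.89 − 1.36 = 1.53 V.
Since V_DS = 5.73 V ≥ V_ov = 1.53 V, the device is in saturation.
I_D = ½ k_n V_ov² = 0.5 × 5.01 × 1.53² = 5.86 mA.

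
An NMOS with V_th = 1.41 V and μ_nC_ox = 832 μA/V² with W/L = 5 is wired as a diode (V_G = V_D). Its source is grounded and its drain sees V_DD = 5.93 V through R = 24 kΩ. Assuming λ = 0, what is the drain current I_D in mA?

With gate tied to drain, V_GS = V_DS ≥ V_GS − V_th, so the device is in saturation.
k_n = μ_nC_ox · (W/L) = 4.16 mA/V².
KCL at the drain: ½ k_n (V_GS − V_th)² = (V_DD − V_GS)/R.
Let x = V_GS − 1.41. Then 49.9 x² + x − 4.52 = 0, giving x = 0.291 V (positive root), so V_GS = 1.7 V.
I_D = (V_DD − V_GS)/R = (5.93 − 1.7) / 24 = 0.176 mA.

I_D = 0.176 mA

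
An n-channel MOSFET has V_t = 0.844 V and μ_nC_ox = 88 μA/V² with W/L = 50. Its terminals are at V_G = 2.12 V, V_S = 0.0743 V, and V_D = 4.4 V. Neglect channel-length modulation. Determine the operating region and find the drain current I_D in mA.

Saturation; I_D = 3.18 mA

V_GS = V_G − V_S = 2.12 − 0.0743 = 2.05 V; V_DS = V_D − V_S = 4.4 − 0.0743 = 4.33 V.
k_n = μ_nC_ox · (W/L) = 4.4 mA/V².
V_ov = V_GS − V_t = 2.05 − 0.844 = 1.2 V.
Since V_DS = 4.33 V ≥ V_ov = 1.2 V, the device is in saturation.
I_D = ½ k_n V_ov² = 0.5 × 4.4 × 1.2² = 3.18 mA.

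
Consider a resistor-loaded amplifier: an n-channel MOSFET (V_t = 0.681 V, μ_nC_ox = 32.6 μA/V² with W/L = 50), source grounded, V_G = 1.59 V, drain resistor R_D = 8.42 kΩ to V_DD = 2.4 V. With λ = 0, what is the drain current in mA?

I_D = 0.262 mA

V_GS = V_G = 1.59 V, so V_ov = 1.59 − 0.681 = 0.909 V.
k_n = μ_nC_ox · (W/L) = 1.63 mA/V².
Assume saturation: I_D = ½ k_n V_ov² = 0.5 × 1.63 × 0.909² = 0.673 mA, giving V_DS = V_DD − I_D R_D = 2.4 − 0.673 × 8.42 = -3.27 V.
But -3.27 V < V_ov = 0.909 V, so the device is actually in triode.
In triode I_D = k_n[V_ov V_DS − ½ V_DS²] and I_D = (V_DD − V_DS)/R_D. Equating: 6.86 V_DS² − 13.48 V_DS + 2.4 = 0, giving V_DS = 0.198 V (the root below V_ov).
I_D = (2.4 − 0.198) / 8.42 = 0.262 mA.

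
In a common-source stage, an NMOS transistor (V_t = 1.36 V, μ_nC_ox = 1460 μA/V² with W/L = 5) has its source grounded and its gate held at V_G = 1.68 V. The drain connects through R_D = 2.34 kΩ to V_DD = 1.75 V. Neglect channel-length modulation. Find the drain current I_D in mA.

I_D = 0.374 mA

V_GS = V_G = 1.68 V, so V_ov = 1.68 − 1.36 = 0.32 V.
k_n = μ_nC_ox · (W/L) = 7.3 mA/V².
Assume saturation: I_D = ½ k_n V_ov² = 0.5 × 7.3 × 0.32² = 0.374 mA, giving V_DS = V_DD − I_D R_D = 1.75 − 0.374 × 2.34 = 0.875 V.
V_DS = 0.875 V ≥ V_ov = 0.32 V, confirming saturation.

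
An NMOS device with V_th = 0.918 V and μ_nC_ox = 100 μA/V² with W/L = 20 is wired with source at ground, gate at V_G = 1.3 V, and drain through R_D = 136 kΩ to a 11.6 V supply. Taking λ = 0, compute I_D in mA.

I_D = 0.0843 mA

V_GS = V_G = 1.3 V, so V_ov = 1.3 − 0.918 = 0.382 V.
k_n = μ_nC_ox · (W/L) = 2 mA/V².
Assume saturation: I_D = ½ k_n V_ov² = 0.5 × 2 × 0.382² = 0.146 mA, giving V_DS = V_DD − I_D R_D = 11.6 − 0.146 × 136 = -8.25 V.
But -8.25 V < V_ov = 0.382 V, so the device is actually in triode.
In triode I_D = k_n[V_ov V_DS − ½ V_DS²] and I_D = (V_DD − V_DS)/R_D. Equating: 136 V_DS² − 104.9 V_DS + 11.6 = 0, giving V_DS = 0.134 V (the root below V_ov).
I_D = (11.6 − 0.134) / 136 = 0.0843 mA.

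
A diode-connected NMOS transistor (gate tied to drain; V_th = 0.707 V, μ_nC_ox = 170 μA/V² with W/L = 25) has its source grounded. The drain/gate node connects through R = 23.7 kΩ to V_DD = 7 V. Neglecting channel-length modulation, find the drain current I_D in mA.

I_D = 0.251 mA

With gate tied to drain, V_GS = V_DS ≥ V_GS − V_th, so the device is in saturation.
k_n = μ_nC_ox · (W/L) = 4.25 mA/V².
KCL at the drain: ½ k_n (V_GS − V_th)² = (V_DD − V_GS)/R.
Let x = V_GS − 0.707. Then 50.4 x² + x − 6.293 = 0, giving x = 0.344 V (positive root), so V_GS = 1.05 V.
I_D = (V_DD − V_GS)/R = (7 − 1.05) / 23.7 = 0.251 mA.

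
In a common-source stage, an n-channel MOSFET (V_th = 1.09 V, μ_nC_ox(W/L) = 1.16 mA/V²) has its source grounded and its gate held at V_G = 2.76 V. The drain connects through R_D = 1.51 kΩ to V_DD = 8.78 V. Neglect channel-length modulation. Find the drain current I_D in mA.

I_D = 1.62 mA

V_GS = V_G = 2.76 V, so V_ov = 2.76 − 1.09 = 1.67 V.
Assume saturation: I_D = ½ k_n V_ov² = 0.5 × 1.16 × 1.67² = 1.62 mA, giving V_DS = V_DD − I_D R_D = 8.78 − 1.62 × 1.51 = 6.34 V.
V_DS = 6.34 V ≥ V_ov = 1.67 V, confirming saturation.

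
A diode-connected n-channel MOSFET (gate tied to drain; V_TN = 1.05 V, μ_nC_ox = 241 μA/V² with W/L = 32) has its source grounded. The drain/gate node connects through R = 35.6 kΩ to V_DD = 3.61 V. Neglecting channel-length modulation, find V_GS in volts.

V_GS = 1.18 V

With gate tied to drain, V_GS = V_DS ≥ V_GS − V_TN, so the device is in saturation.
k_n = μ_nC_ox · (W/L) = 7.712 mA/V².
KCL at the drain: ½ k_n (V_GS − V_TN)² = (V_DD − V_GS)/R.
Let x = V_GS − 1.05. Then 137 x² + x − 2.56 = 0, giving x = 0.133 V (positive root), so V_GS = 1.18 V.
I_D = (V_DD − V_GS)/R = (3.61 − 1.18) / 35.6 = 0.0682 mA.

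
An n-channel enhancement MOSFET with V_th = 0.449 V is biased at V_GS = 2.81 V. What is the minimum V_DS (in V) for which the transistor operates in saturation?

V_DS,sat = 2.36 V

The boundary between triode and saturation is V_DS = V_GS − V_th = V_ov.
V_ov = 2.81 − 0.449 = 2.36 V.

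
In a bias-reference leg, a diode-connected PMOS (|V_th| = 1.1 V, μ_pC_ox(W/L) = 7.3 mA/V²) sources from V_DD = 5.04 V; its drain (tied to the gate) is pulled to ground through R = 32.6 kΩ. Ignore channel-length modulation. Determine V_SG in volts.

V_SG = 1.28 V

With gate tied to drain, V_SG = V_SD ≥ V_SG − |V_th|, so the device is in saturation.
KCL at the drain: ½ k_p (V_SG − |V_th|)² = (V_DD − V_SG)/R.
Let x = V_SG − 1.1. Then 119 x² + x − 3.94 = 0, giving x = 0.178 V (positive root), so V_SG = 1.28 V.
I_D = (V_DD − V_SG)/R = (5.04 − 1.28) / 32.6 = 0.115 mA.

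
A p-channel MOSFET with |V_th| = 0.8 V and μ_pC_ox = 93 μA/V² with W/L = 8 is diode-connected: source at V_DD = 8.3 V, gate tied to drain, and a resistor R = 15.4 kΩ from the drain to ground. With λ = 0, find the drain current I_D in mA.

With gate tied to drain, V_SG = V_SD ≥ V_SG − |V_th|, so the device is in saturation.
k_p = μ_pC_ox · (W/L) = 0.744 mA/V².
KCL at the drain: ½ k_p (V_SG − |V_th|)² = (V_DD − V_SG)/R.
Let x = V_SG − 0.8. Then 5.73 x² + x − 7.5 = 0, giving x = 1.06 V (positive root), so V_SG = 1.86 V.
I_D = (V_DD − V_SG)/R = (8.3 − 1.86) / 15.4 = 0.418 mA.

I_D = 0.418 mA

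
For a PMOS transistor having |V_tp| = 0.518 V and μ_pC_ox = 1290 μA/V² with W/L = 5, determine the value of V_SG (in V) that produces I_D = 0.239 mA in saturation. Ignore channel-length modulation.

V_SG = 0.790 V

k_p = μ_pC_ox · (W/L) = 6.45 mA/V².
In saturation I_D = ½ k_p (V_SG − |V_tp|)², so V_SG − |V_tp| = √(2 I_D / k_p) = √(2 × 0.239 / 6.45) = 0.272 V.
V_SG = 0.518 + 0.272 = 0.79 V.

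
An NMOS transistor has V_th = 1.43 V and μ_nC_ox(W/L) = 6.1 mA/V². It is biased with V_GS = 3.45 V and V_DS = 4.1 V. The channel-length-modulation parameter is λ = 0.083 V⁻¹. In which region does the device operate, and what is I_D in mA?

Saturation; I_D = 16.7 mA

V_ov = V_GS − V_th = 3.45 − 1.43 = 2.02 V.
Since V_DS = 4.1 V ≥ V_ov = 2.02 V, the device is in saturation.
I_D = ½ k_n V_ov² (1 + λ V_DS) = 0.5 × 6.1 × 2.02² × (1 + 0.083 × 4.1) = 16.7 mA.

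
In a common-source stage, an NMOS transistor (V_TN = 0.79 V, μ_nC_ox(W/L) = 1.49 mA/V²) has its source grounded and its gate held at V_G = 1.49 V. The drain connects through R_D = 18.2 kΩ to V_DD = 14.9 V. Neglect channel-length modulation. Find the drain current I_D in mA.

V_GS = V_G = 1.49 V, so V_ov = 1.49 − 0.79 = 0.7 V.
Assume saturation: I_D = ½ k_n V_ov² = 0.5 × 1.49 × 0.7² = 0.365 mA, giving V_DS = V_DD − I_D R_D = 14.9 − 0.365 × 18.2 = 8.26 V.
V_DS = 8.26 V ≥ V_ov = 0.7 V, confirming saturation.

I_D = 0.365 mA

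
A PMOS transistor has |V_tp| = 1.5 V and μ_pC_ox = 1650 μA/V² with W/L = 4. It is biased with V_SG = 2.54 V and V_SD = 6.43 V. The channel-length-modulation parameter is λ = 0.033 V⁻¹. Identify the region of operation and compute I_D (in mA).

Saturation; I_D = 4.33 mA

k_p = μ_pC_ox · (W/L) = 6.6 mA/V².
V_ov = V_SG − |V_tp| = 2.54 − 1.5 = 1.04 V.
Since V_SD = 6.43 V ≥ V_ov = 1.04 V, the device is in saturation.
I_D = ½ k_p V_ov² (1 + λ V_SD) = 0.5 × 6.6 × 1.04² × (1 + 0.033 × 6.43) = 4.33 mA.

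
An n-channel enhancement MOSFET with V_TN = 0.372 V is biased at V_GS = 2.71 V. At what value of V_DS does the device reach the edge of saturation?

V_DS,sat = 2.34 V

The boundary between triode and saturation is V_DS = V_GS − V_TN = V_ov.
V_ov = 2.71 − 0.372 = 2.34 V.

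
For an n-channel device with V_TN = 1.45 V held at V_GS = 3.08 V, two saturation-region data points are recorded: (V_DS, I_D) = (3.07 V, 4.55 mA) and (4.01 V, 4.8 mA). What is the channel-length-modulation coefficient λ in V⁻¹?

With V_GS fixed, I_D ∝ (1 + λ V_DS) in saturation, so I_D2/I_D1 = (1 + λ V_DS2)/(1 + λ V_DS1).
4.8/4.55 = 1.055 = (1 + 4.01 λ)/(1 + 3.07 λ).
Solving: λ (I_D1 V_DS2 − I_D2 V_DS1) = I_D2 − I_D1, so λ = (4.8 − 4.55) / (4.55 × 4.01 − 4.8 × 3.07) = 0.25 / 3.51 = 0.0712 V⁻¹.

λ = 0.0712 V⁻¹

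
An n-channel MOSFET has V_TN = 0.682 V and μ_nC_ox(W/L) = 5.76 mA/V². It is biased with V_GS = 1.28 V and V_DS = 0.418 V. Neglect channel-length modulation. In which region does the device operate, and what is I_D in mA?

V_ov = V_GS − V_TN = 1.28 − 0.682 = 0.598 V.
Since V_DS = 0.418 V < V_ov = 0.598 V, the device is in the triode region.
I_D = k_n [V_ov · V_DS − ½ V_DS²] = 5.76 × [0.598 × 0.418 − 0.5 × 0.418²] = 0.937 mA.

Triode; I_D = 0.937 mA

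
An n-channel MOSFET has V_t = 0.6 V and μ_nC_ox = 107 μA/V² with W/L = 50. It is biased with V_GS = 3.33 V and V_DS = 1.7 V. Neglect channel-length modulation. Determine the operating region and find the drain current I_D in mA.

Triode; I_D = 17.1 mA

k_n = μ_nC_ox · (W/L) = 5.35 mA/V².
V_ov = V_GS − V_t = 3.33 − 0.6 = 2.73 V.
Since V_DS = 1.7 V < V_ov = 2.73 V, the device is in the triode region.
I_D = k_n [V_ov · V_DS − ½ V_DS²] = 5.35 × [2.73 × 1.7 − 0.5 × 1.7²] = 17.1 mA.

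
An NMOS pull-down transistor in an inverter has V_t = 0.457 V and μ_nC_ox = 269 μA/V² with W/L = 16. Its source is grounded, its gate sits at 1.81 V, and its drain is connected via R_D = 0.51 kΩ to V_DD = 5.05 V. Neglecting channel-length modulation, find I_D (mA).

V_GS = V_G = 1.81 V, so V_ov = 1.81 − 0.457 = 1.35 V.
k_n = μ_nC_ox · (W/L) = 4.304 mA/V².
Assume saturation: I_D = ½ k_n V_ov² = 0.5 × 4.304 × 1.35² = 3.94 mA, giving V_DS = V_DD − I_D R_D = 5.05 − 3.94 × 0.51 = 3.04 V.
V_DS = 3.04 V ≥ V_ov = 1.35 V, confirming saturation.

I_D = 3.94 mA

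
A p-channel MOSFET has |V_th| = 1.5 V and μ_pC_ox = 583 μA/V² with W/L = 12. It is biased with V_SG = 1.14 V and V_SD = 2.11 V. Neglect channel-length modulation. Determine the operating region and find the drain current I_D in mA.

V_SG = 1.14 V < |V_th| = 1.5 V, so the transistor is in cutoff.

Cutoff; I_D = 0 mA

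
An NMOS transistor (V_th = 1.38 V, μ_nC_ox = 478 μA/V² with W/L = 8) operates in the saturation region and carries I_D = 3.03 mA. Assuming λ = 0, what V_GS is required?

V_GS = 2.64 V

k_n = μ_nC_ox · (W/L) = 3.824 mA/V².
In saturation I_D = ½ k_n (V_GS − V_th)², so V_GS − V_th = √(2 I_D / k_n) = √(2 × 3.03 / 3.824) = 1.26 V.
V_GS = 1.38 + 1.26 = 2.64 V.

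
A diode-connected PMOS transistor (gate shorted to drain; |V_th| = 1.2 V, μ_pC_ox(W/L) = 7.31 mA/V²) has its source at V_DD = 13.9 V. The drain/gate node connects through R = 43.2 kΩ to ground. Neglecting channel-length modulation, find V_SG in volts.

V_SG = 1.48 V

With gate tied to drain, V_SG = V_SD ≥ V_SG − |V_th|, so the device is in saturation.
KCL at the drain: ½ k_p (V_SG − |V_th|)² = (V_DD − V_SG)/R.
Let x = V_SG − 1.2. Then 158 x² + x − 12.7 = 0, giving x = 0.28 V (positive root), so V_SG = 1.48 V.
I_D = (V_DD − V_SG)/R = (13.9 − 1.48) / 43.2 = 0.287 mA.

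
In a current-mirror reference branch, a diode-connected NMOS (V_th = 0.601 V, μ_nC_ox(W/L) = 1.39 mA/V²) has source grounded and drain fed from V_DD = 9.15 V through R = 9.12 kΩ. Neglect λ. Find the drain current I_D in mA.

I_D = 0.818 mA

With gate tied to drain, V_GS = V_DS ≥ V_GS − V_th, so the device is in saturation.
KCL at the drain: ½ k_n (V_GS − V_th)² = (V_DD − V_GS)/R.
Let x = V_GS − 0.601. Then 6.34 x² + x − 8.549 = 0, giving x = 1.09 V (positive root), so V_GS = 1.69 V.
I_D = (V_DD − V_GS)/R = (9.15 − 1.69) / 9.12 = 0.818 mA.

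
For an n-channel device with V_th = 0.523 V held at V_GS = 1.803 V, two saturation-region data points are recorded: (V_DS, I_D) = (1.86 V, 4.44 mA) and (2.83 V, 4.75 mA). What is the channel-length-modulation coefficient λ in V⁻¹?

With V_GS fixed, I_D ∝ (1 + λ V_DS) in saturation, so I_D2/I_D1 = (1 + λ V_DS2)/(1 + λ V_DS1).
4.75/4.44 = 1.07 = (1 + 2.83 λ)/(1 + 1.86 λ).
Solving: λ (I_D1 V_DS2 − I_D2 V_DS1) = I_D2 − I_D1, so λ = (4.75 − 4.44) / (4.44 × 2.83 − 4.75 × 1.86) = 0.31 / 3.73 = 0.0831 V⁻¹.

λ = 0.0831 V⁻¹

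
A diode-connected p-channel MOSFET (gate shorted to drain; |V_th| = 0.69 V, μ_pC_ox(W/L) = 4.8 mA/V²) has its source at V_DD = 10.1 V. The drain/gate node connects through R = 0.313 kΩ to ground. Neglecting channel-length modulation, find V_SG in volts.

With gate tied to drain, V_SG = V_SD ≥ V_SG − |V_th|, so the device is in saturation.
KCL at the drain: ½ k_p (V_SG − |V_th|)² = (V_DD − V_SG)/R.
Let x = V_SG − 0.69. Then 0.751 x² + x − 9.41 = 0, giving x = 2.94 V (positive root), so V_SG = 3.63 V.
I_D = (V_DD − V_SG)/R = (10.1 − 3.63) / 0.313 = 20.7 mA.

V_SG = 3.63 V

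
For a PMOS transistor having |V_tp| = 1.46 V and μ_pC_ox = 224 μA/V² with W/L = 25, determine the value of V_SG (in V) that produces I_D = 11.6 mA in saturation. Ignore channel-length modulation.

k_p = μ_pC_ox · (W/L) = 5.6 mA/V².
In saturation I_D = ½ k_p (V_SG − |V_tp|)², so V_SG − |V_tp| = √(2 I_D / k_p) = √(2 × 11.6 / 5.6) = 2.04 V.
V_SG = 1.46 + 2.04 = 3.5 V.

V_SG = 3.50 V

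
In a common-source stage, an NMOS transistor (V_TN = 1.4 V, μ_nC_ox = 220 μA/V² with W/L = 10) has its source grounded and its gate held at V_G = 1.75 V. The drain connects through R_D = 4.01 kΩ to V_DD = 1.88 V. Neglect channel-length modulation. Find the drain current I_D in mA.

I_D = 0.135 mA

V_GS = V_G = 1.75 V, so V_ov = 1.75 − 1.4 = 0.35 V.
k_n = μ_nC_ox · (W/L) = 2.2 mA/V².
Assume saturation: I_D = ½ k_n V_ov² = 0.5 × 2.2 × 0.35² = 0.135 mA, giving V_DS = V_DD − I_D R_D = 1.88 − 0.135 × 4.01 = 1.34 V.
V_DS = 1.34 V ≥ V_ov = 0.35 V, confirming saturation.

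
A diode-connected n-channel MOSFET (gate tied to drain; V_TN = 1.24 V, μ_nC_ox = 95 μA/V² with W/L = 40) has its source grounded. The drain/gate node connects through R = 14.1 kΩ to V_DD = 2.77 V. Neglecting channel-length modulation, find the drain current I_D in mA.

With gate tied to drain, V_GS = V_DS ≥ V_GS − V_TN, so the device is in saturation.
k_n = μ_nC_ox · (W/L) = 3.8 mA/V².
KCL at the drain: ½ k_n (V_GS − V_TN)² = (V_DD − V_GS)/R.
Let x = V_GS − 1.24. Then 26.8 x² + x − 1.53 = 0, giving x = 0.221 V (positive root), so V_GS = 1.46 V.
I_D = (V_DD − V_GS)/R = (2.77 − 1.46) / 14.1 = 0.0928 mA.

I_D = 0.0928 mA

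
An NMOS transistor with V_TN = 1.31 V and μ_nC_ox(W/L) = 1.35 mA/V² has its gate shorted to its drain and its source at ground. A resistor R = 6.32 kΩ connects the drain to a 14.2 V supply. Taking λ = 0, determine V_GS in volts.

V_GS = 2.94 V

With gate tied to drain, V_GS = V_DS ≥ V_GS − V_TN, so the device is in saturation.
KCL at the drain: ½ k_n (V_GS − V_TN)² = (V_DD − V_GS)/R.
Let x = V_GS − 1.31. Then 4.27 x² + x − 12.89 = 0, giving x = 1.63 V (positive root), so V_GS = 2.94 V.
I_D = (V_DD − V_GS)/R = (14.2 − 2.94) / 6.32 = 1.78 mA.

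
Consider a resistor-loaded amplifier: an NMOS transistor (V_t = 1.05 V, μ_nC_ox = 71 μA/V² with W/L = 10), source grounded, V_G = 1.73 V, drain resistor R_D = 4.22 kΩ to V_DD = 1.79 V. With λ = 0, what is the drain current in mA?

V_GS = V_G = 1.73 V, so V_ov = 1.73 − 1.05 = 0.68 V.
k_n = μ_nC_ox · (W/L) = 0.71 mA/V².
Assume saturation: I_D = ½ k_n V_ov² = 0.5 × 0.71 × 0.68² = 0.164 mA, giving V_DS = V_DD − I_D R_D = 1.79 − 0.164 × 4.22 = 1.1 V.
V_DS = 1.1 V ≥ V_ov = 0.68 V, confirming saturation.

I_D = 0.164 mA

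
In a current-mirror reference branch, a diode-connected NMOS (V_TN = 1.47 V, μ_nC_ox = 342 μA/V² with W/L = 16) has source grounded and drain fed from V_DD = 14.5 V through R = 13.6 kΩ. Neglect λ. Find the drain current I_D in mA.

With gate tied to drain, V_GS = V_DS ≥ V_GS − V_TN, so the device is in saturation.
k_n = μ_nC_ox · (W/L) = 5.472 mA/V².
KCL at the drain: ½ k_n (V_GS − V_TN)² = (V_DD − V_GS)/R.
Let x = V_GS − 1.47. Then 37.2 x² + x − 13.03 = 0, giving x = 0.578 V (positive root), so V_GS = 2.05 V.
I_D = (V_DD − V_GS)/R = (14.5 − 2.05) / 13.6 = 0.916 mA.

I_D = 0.916 mA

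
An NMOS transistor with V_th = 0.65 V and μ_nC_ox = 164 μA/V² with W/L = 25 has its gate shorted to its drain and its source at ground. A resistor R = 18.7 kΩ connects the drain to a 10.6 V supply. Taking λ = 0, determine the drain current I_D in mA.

I_D = 0.506 mA

With gate tied to drain, V_GS = V_DS ≥ V_GS − V_th, so the device is in saturation.
k_n = μ_nC_ox · (W/L) = 4.1 mA/V².
KCL at the drain: ½ k_n (V_GS − V_th)² = (V_DD − V_GS)/R.
Let x = V_GS − 0.65. Then 38.3 x² + x − 9.95 = 0, giving x = 0.497 V (positive root), so V_GS = 1.15 V.
I_D = (V_DD − V_GS)/R = (10.6 − 1.15) / 18.7 = 0.506 mA.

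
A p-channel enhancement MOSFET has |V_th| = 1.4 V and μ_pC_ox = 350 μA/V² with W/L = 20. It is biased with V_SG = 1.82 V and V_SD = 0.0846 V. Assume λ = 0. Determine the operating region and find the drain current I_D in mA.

Triode; I_D = 0.224 mA

k_p = μ_pC_ox · (W/L) = 7 mA/V².
V_ov = V_SG − |V_th| = 1.82 − 1.4 = 0.42 V.
Since V_SD = 0.0846 V < V_ov = 0.42 V, the device is in the triode region.
I_D = k_p [V_ov · V_SD − ½ V_SD²] = 7 × [0.42 × 0.0846 − 0.5 × 0.0846²] = 0.224 mA.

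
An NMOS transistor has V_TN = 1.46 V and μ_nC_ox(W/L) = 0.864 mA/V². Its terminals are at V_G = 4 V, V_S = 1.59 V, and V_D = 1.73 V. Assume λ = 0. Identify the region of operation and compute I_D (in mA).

Triode; I_D = 0.106 mA

V_GS = V_G − V_S = 4 − 1.59 = 2.41 V; V_DS = V_D − V_S = 1.73 − 1.59 = 0.14 V.
V_ov = V_GS − V_TN = 2.41 − 1.46 = 0.95 V.
Since V_DS = 0.14 V < V_ov = 0.95 V, the device is in the triode region.
I_D = k_n [V_ov · V_DS − ½ V_DS²] = 0.864 × [0.95 × 0.14 − 0.5 × 0.14²] = 0.106 mA.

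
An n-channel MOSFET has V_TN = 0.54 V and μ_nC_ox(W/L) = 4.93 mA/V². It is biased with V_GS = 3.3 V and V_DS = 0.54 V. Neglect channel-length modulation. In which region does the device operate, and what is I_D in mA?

V_ov = V_GS − V_TN = 3.3 − 0.54 = 2.76 V.
Since V_DS = 0.54 V < V_ov = 2.76 V, the device is in the triode region.
I_D = k_n [V_ov · V_DS − ½ V_DS²] = 4.93 × [2.76 × 0.54 − 0.5 × 0.54²] = 6.63 mA.

Triode; I_D = 6.63 mA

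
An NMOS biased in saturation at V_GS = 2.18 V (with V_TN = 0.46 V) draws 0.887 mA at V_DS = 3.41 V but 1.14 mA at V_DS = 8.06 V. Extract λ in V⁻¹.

λ = 0.0776 V⁻¹

With V_GS fixed, I_D ∝ (1 + λ V_DS) in saturation, so I_D2/I_D1 = (1 + λ V_DS2)/(1 + λ V_DS1).
1.14/0.887 = 1.285 = (1 + 8.06 λ)/(1 + 3.41 λ).
Solving: λ (I_D1 V_DS2 − I_D2 V_DS1) = I_D2 − I_D1, so λ = (1.14 − 0.887) / (0.887 × 8.06 − 1.14 × 3.41) = 0.253 / 3.26 = 0.0776 V⁻¹.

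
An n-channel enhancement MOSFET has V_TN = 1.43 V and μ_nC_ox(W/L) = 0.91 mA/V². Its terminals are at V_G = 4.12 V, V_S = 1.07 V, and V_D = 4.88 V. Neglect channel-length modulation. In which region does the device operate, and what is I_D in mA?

Saturation; I_D = 1.19 mA

V_GS = V_G − V_S = 4.12 − 1.07 = 3.05 V; V_DS = V_D − V_S = 4.88 − 1.07 = 3.81 V.
V_ov = V_GS − V_TN = 3.05 − 1.43 = 1.62 V.
Since V_DS = 3.81 V ≥ V_ov = 1.62 V, the device is in saturation.
I_D = ½ k_n V_ov² = 0.5 × 0.91 × 1.62² = 1.19 mA.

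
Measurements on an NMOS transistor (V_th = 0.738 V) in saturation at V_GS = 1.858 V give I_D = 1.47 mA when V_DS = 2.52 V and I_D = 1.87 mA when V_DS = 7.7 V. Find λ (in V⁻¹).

With V_GS fixed, I_D ∝ (1 + λ V_DS) in saturation, so I_D2/I_D1 = (1 + λ V_DS2)/(1 + λ V_DS1).
1.87/1.47 = 1.272 = (1 + 7.7 λ)/(1 + 2.52 λ).
Solving: λ (I_D1 V_DS2 − I_D2 V_DS1) = I_D2 − I_D1, so λ = (1.87 − 1.47) / (1.47 × 7.7 − 1.87 × 2.52) = 0.4 / 6.61 = 0.0605 V⁻¹.

λ = 0.0605 V⁻¹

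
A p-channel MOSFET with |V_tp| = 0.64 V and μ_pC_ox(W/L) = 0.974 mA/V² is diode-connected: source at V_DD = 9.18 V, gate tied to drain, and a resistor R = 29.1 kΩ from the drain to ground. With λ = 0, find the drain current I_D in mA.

I_D = 0.268 mA

With gate tied to drain, V_SG = V_SD ≥ V_SG − |V_tp|, so the device is in saturation.
KCL at the drain: ½ k_p (V_SG − |V_tp|)² = (V_DD − V_SG)/R.
Let x = V_SG − 0.64. Then 14.2 x² + x − 8.54 = 0, giving x = 0.742 V (positive root), so V_SG = 1.38 V.
I_D = (V_DD − V_SG)/R = (9.18 − 1.38) / 29.1 = 0.268 mA.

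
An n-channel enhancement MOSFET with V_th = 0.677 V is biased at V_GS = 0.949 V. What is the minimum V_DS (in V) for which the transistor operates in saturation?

The boundary between triode and saturation is V_DS = V_GS − V_th = V_ov.
V_ov = 0.949 − 0.677 = 0.272 V.

V_DS,sat = 0.272 V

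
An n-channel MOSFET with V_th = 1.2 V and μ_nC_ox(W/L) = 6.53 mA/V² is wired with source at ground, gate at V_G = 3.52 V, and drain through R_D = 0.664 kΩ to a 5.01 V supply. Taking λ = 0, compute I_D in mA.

V_GS = V_G = 3.52 V, so V_ov = 3.52 − 1.2 = 2.32 V.
Assume saturation: I_D = ½ k_n V_ov² = 0.5 × 6.53 × 2.32² = 17.6 mA, giving V_DS = V_DD − I_D R_D = 5.01 − 17.6 × 0.664 = -6.66 V.
But -6.66 V < V_ov = 2.32 V, so the device is actually in triode.
In triode I_D = k_n[V_ov V_DS − ½ V_DS²] and I_D = (V_DD − V_DS)/R_D. Equating: 2.17 V_DS² − 11.06 V_DS + 5.01 = 0, giving V_DS = 0.503 V (the root below V_ov).
I_D = (5.01 − 0.503) / 0.664 = 6.79 mA.

I_D = 6.79 mA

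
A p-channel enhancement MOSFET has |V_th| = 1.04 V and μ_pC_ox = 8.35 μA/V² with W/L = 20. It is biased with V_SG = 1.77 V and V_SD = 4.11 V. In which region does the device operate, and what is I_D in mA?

k_p = μ_pC_ox · (W/L) = 0.167 mA/V².
V_ov = V_SG − |V_th| = 1.77 − 1.04 = 0.73 V.
Since V_SD = 4.11 V ≥ V_ov = 0.73 V, the device is in saturation.
I_D = ½ k_p V_ov² = 0.5 × 0.167 × 0.73² = 0.0445 mA.

Saturation; I_D = 0.0445 mA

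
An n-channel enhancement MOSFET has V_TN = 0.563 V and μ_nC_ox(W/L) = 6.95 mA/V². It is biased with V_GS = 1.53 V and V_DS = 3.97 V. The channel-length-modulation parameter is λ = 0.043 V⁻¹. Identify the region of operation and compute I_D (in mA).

V_ov = V_GS − V_TN = 1.53 − 0.563 = 0.967 V.
Since V_DS = 3.97 V ≥ V_ov = 0.967 V, the device is in saturation.
I_D = ½ k_n V_ov² (1 + λ V_DS) = 0.5 × 6.95 × 0.967² × (1 + 0.043 × 3.97) = 3.8 mA.

Saturation; I_D = 3.80 mA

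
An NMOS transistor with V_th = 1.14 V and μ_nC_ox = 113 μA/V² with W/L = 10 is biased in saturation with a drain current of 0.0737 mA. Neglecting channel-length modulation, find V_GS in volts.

k_n = μ_nC_ox · (W/L) = 1.13 mA/V².
In saturation I_D = ½ k_n (V_GS − V_th)², so V_GS − V_th = √(2 I_D / k_n) = √(2 × 0.0737 / 1.13) = 0.361 V.
V_GS = 1.14 + 0.361 = 1.5 V.

V_GS = 1.50 V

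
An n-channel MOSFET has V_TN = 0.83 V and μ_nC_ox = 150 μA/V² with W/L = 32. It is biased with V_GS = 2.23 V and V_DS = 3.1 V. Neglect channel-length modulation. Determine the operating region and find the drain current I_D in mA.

Saturation; I_D = 4.70 mA

k_n = μ_nC_ox · (W/L) = 4.8 mA/V².
V_ov = V_GS − V_TN = 2.23 − 0.83 = 1.4 V.
Since V_DS = 3.1 V ≥ V_ov = 1.4 V, the device is in saturation.
I_D = ½ k_n V_ov² = 0.5 × 4.8 × 1.4² = 4.7 mA.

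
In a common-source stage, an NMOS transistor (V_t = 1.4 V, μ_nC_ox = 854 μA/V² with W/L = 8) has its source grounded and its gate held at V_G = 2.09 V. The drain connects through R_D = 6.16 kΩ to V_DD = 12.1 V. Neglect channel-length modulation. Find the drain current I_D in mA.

I_D = 1.63 mA

V_GS = V_G = 2.09 V, so V_ov = 2.09 − 1.4 = 0.69 V.
k_n = μ_nC_ox · (W/L) = 6.832 mA/V².
Assume saturation: I_D = ½ k_n V_ov² = 0.5 × 6.832 × 0.69² = 1.63 mA, giving V_DS = V_DD − I_D R_D = 12.1 − 1.63 × 6.16 = 2.08 V.
V_DS = 2.08 V ≥ V_ov = 0.69 V, confirming saturation.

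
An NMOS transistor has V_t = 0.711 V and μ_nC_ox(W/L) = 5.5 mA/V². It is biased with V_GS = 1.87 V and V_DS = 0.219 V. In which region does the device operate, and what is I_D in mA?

Triode; I_D = 1.26 mA

V_ov = V_GS − V_t = 1.87 − 0.711 = 1.16 V.
Since V_DS = 0.219 V < V_ov = 1.16 V, the device is in the triode region.
I_D = k_n [V_ov · V_DS − ½ V_DS²] = 5.5 × [1.16 × 0.219 − 0.5 × 0.219²] = 1.26 mA.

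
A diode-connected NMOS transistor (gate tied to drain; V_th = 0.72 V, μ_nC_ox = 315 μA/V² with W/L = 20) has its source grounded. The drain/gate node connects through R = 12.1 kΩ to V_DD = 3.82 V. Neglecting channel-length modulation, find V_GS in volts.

V_GS = 0.992 V

With gate tied to drain, V_GS = V_DS ≥ V_GS − V_th, so the device is in saturation.
k_n = μ_nC_ox · (W/L) = 6.3 mA/V².
KCL at the drain: ½ k_n (V_GS − V_th)² = (V_DD − V_GS)/R.
Let x = V_GS − 0.72. Then 38.1 x² + x − 3.1 = 0, giving x = 0.272 V (positive root), so V_GS = 0.992 V.
I_D = (V_DD − V_GS)/R = (3.82 − 0.992) / 12.1 = 0.234 mA.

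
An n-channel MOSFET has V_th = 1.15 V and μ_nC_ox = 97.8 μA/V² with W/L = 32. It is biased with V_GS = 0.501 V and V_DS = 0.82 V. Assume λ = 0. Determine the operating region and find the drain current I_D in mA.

Cutoff; I_D = 0 mA

V_GS = 0.501 V < V_th = 1.15 V, so the transistor is in cutoff.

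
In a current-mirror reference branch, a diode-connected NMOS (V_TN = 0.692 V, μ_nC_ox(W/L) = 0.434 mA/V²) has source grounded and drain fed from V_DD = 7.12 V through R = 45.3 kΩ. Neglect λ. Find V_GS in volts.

With gate tied to drain, V_GS = V_DS ≥ V_GS − V_TN, so the device is in saturation.
KCL at the drain: ½ k_n (V_GS − V_TN)² = (V_DD − V_GS)/R.
Let x = V_GS − 0.692. Then 9.83 x² + x − 6.428 = 0, giving x = 0.759 V (positive root), so V_GS = 1.45 V.
I_D = (V_DD − V_GS)/R = (7.12 − 1.45) / 45.3 = 0.125 mA.

V_GS = 1.45 V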